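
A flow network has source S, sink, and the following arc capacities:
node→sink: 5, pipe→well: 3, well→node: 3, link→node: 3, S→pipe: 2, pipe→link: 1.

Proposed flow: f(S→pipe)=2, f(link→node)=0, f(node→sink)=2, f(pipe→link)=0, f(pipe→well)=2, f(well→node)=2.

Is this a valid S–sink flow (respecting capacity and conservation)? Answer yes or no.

Yes

Every edge has 0 ≤ f(e) ≤ cap(e).
At each intermediate node, inflow equals outflow.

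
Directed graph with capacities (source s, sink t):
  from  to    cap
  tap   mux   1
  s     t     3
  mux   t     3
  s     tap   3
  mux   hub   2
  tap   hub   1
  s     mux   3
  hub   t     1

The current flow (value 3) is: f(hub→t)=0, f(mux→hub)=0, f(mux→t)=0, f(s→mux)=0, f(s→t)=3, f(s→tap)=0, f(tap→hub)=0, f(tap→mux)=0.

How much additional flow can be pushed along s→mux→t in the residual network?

3

Residual capacities along the path: s→mux: 3, mux→t: 3.
Minimum is 3.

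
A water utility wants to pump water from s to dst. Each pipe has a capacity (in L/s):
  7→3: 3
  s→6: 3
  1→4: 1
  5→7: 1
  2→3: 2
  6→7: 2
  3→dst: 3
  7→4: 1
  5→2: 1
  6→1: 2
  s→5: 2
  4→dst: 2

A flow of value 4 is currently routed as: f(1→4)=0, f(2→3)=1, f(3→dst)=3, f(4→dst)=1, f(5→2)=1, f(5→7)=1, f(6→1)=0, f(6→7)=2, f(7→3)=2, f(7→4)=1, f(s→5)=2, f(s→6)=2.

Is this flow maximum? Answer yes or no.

Residual path s→6→1→4→dst has bottleneck 1 > 0.
Pushing 1 along it raises the flow to 5, so the given flow is not maximum.

No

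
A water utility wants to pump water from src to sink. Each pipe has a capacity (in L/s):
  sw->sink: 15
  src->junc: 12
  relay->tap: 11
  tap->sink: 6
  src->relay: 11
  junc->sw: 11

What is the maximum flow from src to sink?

17

Augment src->junc->sw->sink: bottleneck 11. Total 11.
Augment src->relay->tap->sink: bottleneck 6. Total 17.
No augmenting path remains in the residual graph.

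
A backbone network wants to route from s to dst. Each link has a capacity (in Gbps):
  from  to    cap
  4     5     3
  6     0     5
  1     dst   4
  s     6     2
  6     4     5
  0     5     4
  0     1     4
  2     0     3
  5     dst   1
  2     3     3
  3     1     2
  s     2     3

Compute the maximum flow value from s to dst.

Augment s→6→4→5→dst: bottleneck 1. Total 1.
Augment s→6→0→1→dst: bottleneck 1. Total 2.
Augment s→2→0→1→dst: bottleneck 3. Total 5.
No augmenting path remains in the residual graph.

5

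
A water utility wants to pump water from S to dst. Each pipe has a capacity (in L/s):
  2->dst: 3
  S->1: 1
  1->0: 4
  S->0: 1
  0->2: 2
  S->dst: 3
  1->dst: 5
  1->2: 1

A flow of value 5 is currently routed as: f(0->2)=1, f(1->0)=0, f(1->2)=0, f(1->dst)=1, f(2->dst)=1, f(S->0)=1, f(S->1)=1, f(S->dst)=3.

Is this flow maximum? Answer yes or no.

Yes

Residual reachable from S: {S}; dst is not reachable.
Saturated cut: S->1, S->0, S->dst with total capacity 5 = current flow value. Flow is maximum.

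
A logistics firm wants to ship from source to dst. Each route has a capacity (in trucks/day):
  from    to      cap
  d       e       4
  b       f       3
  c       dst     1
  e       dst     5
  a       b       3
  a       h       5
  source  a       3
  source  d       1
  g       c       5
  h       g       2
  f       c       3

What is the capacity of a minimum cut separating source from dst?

Max flow = 2 (via 2 augmenting paths).
In the residual at optimum, the set reachable from source is {a, b, c, f, g, h, source}.
Cut edges: source→d (cap 1), c→dst (cap 1). Sum = 2.

2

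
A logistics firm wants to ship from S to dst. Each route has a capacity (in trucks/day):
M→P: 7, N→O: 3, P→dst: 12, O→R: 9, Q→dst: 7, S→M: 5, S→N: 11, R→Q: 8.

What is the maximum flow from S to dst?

8

Augment S→M→P→dst: bottleneck 5. Total 5.
Augment S→N→O→R→Q→dst: bottleneck 3. Total 8.
No augmenting path remains in the residual graph.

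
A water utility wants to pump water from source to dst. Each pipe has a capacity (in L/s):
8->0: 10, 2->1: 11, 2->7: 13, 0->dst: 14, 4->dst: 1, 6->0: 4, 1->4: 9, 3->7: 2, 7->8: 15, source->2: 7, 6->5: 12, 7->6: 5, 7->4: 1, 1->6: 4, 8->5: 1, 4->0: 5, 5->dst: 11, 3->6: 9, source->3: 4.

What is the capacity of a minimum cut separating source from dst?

Max flow = 11 (via 4 augmenting paths).
In the residual at optimum, the set reachable from source is {source}.
Cut edges: source->2 (cap 7), source->3 (cap 4). Sum = 11.

11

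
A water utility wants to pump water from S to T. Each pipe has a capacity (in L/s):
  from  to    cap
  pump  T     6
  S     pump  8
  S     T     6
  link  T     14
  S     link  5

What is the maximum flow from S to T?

Augment S→T: bottleneck 6. Total 6.
Augment S→pump→T: bottleneck 6. Total 12.
Augment S→link→T: bottleneck 5. Total 17.
No augmenting path remains in the residual graph.

17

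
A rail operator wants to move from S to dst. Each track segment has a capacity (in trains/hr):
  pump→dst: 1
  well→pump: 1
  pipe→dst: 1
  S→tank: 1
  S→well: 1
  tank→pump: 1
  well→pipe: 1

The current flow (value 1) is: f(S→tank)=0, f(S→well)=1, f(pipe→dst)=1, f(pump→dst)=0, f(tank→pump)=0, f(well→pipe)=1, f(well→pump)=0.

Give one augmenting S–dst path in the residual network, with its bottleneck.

Residual along S→tank→pump→dst: S→tank: 1, tank→pump: 1, pump→dst: 1.
Bottleneck = min = 1.

S→tank→pump→dst, bottleneck 1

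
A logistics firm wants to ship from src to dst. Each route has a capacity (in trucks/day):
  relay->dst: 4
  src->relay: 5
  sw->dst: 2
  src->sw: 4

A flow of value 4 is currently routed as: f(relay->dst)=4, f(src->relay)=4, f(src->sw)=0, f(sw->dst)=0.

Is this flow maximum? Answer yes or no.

Residual path src->sw->dst has bottleneck 2 > 0.
Pushing 2 along it raises the flow to 6, so the given flow is not maximum.

No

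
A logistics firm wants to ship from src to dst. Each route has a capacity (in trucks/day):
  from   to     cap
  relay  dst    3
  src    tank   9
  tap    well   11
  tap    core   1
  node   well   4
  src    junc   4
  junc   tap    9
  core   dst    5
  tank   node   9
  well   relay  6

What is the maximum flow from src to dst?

Augment src→junc→tap→core→dst: bottleneck 1. Total 1.
Augment src→tank→node→well→relay→dst: bottleneck 3. Total 4.
No augmenting path remains in the residual graph.

4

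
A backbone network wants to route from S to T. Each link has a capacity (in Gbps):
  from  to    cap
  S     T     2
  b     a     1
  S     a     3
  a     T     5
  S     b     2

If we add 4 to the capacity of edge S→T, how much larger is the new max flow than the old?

4

Original max flow = 6.
After raising cap(S→T), augmenting paths through that edge carry 4 more units.
New max flow = 10. Increase = 4.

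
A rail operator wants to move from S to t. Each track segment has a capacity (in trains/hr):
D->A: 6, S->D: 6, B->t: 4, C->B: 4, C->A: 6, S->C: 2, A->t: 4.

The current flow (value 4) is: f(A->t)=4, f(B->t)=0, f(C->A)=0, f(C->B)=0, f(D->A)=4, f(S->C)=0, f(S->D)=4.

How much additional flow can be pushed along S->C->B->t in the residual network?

2

Residual capacities along the path: S->C: 2, C->B: 4, B->t: 4.
Minimum is 2.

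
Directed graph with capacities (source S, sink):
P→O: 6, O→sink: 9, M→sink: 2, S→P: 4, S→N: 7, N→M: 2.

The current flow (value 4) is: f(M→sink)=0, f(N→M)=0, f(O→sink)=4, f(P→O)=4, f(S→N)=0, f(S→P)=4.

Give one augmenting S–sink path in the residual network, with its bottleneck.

Residual along S→N→M→sink: S→N: 7, N→M: 2, M→sink: 2.
Bottleneck = min = 2.

S→N→M→sink, bottleneck 2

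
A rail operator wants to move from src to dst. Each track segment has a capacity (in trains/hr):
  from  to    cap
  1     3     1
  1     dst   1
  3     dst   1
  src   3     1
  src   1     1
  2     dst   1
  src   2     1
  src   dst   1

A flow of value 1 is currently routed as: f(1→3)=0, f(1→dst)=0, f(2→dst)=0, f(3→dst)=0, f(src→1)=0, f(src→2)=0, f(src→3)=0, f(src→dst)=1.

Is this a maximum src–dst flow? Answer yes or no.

No

Residual path src→1→dst has bottleneck 1 > 0.
Pushing 1 along it raises the flow to 2, so the given flow is not maximum.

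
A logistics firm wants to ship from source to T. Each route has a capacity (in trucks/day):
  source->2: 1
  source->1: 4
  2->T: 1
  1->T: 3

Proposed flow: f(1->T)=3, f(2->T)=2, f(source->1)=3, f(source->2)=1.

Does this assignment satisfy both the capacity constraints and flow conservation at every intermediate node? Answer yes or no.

Capacity violated on 2->T: flow 2 > capacity 1.

No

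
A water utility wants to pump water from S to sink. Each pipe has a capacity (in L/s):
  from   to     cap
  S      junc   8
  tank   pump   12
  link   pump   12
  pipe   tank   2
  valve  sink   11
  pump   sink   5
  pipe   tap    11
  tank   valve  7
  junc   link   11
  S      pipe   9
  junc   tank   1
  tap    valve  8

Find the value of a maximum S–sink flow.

Augment S→junc→link→pump→sink: bottleneck 5. Total 5.
Augment S→junc→tank→valve→sink: bottleneck 1. Total 6.
Augment S→pipe→tank→valve→sink: bottleneck 2. Total 8.
Augment S→pipe→tap→valve→sink: bottleneck 7. Total 15.
No augmenting path remains in the residual graph.

15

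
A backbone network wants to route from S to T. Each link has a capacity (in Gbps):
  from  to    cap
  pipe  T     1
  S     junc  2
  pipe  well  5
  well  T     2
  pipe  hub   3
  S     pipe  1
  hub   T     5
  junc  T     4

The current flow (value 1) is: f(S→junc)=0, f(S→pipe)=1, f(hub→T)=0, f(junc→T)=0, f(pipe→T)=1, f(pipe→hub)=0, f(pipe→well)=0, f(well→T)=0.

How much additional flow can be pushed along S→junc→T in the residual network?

Residual capacities along the path: S→junc: 2, junc→T: 4.
Minimum is 2.

2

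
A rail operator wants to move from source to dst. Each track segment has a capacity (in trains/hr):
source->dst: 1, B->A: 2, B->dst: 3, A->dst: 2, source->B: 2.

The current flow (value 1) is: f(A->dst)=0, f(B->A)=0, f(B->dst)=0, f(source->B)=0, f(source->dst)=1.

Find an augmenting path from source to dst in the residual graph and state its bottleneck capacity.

Residual along source->B->dst: source->B: 2, B->dst: 3.
Bottleneck = min = 2.

source->B->dst, bottleneck 2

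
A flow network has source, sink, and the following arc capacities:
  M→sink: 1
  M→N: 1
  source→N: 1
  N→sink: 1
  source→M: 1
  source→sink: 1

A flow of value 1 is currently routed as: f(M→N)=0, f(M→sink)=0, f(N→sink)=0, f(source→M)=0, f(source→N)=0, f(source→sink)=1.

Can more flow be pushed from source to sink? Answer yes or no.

Residual path source→M→sink has bottleneck 1 > 0.
Pushing 1 along it raises the flow to 2, so the given flow is not maximum.

Yes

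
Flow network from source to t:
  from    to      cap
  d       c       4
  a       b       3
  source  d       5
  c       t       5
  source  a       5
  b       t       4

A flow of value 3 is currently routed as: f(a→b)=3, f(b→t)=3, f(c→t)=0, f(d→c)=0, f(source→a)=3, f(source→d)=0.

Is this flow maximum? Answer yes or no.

No

Residual path source→d→c→t has bottleneck 4 > 0.
Pushing 4 along it raises the flow to 7, so the given flow is not maximum.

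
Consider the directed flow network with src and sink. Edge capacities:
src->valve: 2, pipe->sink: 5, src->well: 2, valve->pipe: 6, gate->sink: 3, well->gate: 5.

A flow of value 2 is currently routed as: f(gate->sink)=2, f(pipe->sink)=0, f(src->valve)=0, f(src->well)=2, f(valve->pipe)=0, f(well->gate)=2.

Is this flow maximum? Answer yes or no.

No

Residual path src->valve->pipe->sink has bottleneck 2 > 0.
Pushing 2 along it raises the flow to 4, so the given flow is not maximum.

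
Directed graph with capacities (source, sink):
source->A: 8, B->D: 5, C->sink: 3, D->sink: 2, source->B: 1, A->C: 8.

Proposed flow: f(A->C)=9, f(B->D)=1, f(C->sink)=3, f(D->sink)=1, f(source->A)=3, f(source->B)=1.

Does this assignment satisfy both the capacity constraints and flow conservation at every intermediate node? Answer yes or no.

No

Capacity violated on A->C: flow 9 > capacity 8.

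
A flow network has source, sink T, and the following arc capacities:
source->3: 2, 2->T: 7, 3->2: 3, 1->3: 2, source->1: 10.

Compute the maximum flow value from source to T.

3

Augment source->3->2->T: bottleneck 2. Total 2.
Augment source->1->3->2->T: bottleneck 1. Total 3.
No augmenting path remains in the residual graph.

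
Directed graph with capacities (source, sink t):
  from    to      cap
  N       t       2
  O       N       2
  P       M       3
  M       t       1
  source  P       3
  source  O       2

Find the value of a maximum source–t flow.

Augment source->O->N->t: bottleneck 2. Total 2.
Augment source->P->M->t: bottleneck 1. Total 3.
No augmenting path remains in the residual graph.

3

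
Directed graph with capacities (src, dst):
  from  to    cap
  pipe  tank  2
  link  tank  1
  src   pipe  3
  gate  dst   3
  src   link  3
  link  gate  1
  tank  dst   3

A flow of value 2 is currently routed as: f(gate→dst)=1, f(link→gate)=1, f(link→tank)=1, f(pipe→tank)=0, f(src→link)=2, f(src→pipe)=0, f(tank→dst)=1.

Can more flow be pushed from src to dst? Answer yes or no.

Residual path src→pipe→tank→dst has bottleneck 2 > 0.
Pushing 2 along it raises the flow to 4, so the given flow is not maximum.

Yes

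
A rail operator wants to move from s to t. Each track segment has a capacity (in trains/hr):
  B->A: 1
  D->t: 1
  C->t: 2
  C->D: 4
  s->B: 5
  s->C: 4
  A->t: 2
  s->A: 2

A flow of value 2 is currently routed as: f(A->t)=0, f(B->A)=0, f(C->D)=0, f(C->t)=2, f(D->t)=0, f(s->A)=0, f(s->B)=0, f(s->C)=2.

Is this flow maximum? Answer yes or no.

No

Residual path s->A->t has bottleneck 2 > 0.
Pushing 2 along it raises the flow to 4, so the given flow is not maximum.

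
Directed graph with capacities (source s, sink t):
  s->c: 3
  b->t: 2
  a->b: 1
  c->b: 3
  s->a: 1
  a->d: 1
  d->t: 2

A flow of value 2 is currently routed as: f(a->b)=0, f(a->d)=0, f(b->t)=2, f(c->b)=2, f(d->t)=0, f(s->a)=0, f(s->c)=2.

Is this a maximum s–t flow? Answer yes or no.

Residual path s->a->d->t has bottleneck 1 > 0.
Pushing 1 along it raises the flow to 3, so the given flow is not maximum.

No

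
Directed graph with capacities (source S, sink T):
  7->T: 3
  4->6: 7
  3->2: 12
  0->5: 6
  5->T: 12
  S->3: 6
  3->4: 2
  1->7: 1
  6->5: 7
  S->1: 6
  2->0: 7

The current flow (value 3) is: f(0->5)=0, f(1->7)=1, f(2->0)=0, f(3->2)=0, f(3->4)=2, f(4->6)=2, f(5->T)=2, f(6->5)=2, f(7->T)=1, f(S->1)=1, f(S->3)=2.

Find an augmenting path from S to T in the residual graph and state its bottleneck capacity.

S->3->2->0->5->T, bottleneck 4

Residual along S->3->2->0->5->T: S->3: 4, 3->2: 12, 2->0: 7, 0->5: 6, 5->T: 10.
Bottleneck = min = 4.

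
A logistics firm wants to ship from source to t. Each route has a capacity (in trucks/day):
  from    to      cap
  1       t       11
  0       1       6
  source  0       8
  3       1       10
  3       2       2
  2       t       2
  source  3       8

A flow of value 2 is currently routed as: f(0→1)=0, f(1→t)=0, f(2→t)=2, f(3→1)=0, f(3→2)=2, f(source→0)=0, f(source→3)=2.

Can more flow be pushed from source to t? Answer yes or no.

Yes

Residual path source→3→1→t has bottleneck 6 > 0.
Pushing 6 along it raises the flow to 8, so the given flow is not maximum.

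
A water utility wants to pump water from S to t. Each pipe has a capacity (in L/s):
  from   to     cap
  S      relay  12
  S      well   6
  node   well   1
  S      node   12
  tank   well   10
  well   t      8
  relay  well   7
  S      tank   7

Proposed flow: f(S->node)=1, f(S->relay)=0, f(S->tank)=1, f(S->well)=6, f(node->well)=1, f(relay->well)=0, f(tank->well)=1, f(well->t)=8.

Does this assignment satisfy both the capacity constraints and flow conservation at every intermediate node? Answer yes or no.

Yes

Every edge has 0 ≤ f(e) ≤ cap(e).
At each intermediate node, inflow equals outflow.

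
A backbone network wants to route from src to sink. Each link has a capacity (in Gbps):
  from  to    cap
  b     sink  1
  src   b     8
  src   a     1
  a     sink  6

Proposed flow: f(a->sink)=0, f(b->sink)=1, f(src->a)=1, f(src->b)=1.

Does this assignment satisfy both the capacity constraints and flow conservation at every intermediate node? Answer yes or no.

No

Conservation fails at a: inflow 1 ≠ outflow 0.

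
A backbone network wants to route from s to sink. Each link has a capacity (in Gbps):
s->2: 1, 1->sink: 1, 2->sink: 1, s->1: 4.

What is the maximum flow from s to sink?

2

Augment s->1->sink: bottleneck 1. Total 1.
Augment s->2->sink: bottleneck 1. Total 2.
No augmenting path remains in the residual graph.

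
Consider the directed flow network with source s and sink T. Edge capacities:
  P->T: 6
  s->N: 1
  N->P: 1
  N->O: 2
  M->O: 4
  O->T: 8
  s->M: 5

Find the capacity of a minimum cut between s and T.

Max flow = 5 (via 2 augmenting paths).
In the residual at optimum, the set reachable from s is {M, s}.
Cut edges: s->N (cap 1), M->O (cap 4). Sum = 5.

5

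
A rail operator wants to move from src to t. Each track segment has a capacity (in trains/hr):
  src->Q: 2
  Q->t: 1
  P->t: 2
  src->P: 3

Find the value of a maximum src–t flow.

Augment src->P->t: bottleneck 2. Total 2.
Augment src->Q->t: bottleneck 1. Total 3.
No augmenting path remains in the residual graph.

3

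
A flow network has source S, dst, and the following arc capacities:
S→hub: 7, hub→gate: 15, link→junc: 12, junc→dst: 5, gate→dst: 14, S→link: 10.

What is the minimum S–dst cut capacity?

Max flow = 12 (via 2 augmenting paths).
In the residual at optimum, the set reachable from S is {S, junc, link}.
Cut edges: S→hub (cap 7), junc→dst (cap 5). Sum = 12.

12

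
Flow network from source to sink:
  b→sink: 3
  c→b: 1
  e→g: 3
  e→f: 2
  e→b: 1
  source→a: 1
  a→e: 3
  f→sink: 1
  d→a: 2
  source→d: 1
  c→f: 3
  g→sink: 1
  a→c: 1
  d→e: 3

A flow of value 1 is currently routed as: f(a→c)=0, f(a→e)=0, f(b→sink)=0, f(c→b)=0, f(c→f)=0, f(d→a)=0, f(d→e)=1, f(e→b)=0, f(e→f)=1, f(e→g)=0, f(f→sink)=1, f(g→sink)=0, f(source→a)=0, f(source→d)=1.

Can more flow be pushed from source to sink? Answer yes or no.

Yes

Residual path source→a→e→b→sink has bottleneck 1 > 0.
Pushing 1 along it raises the flow to 2, so the given flow is not maximum.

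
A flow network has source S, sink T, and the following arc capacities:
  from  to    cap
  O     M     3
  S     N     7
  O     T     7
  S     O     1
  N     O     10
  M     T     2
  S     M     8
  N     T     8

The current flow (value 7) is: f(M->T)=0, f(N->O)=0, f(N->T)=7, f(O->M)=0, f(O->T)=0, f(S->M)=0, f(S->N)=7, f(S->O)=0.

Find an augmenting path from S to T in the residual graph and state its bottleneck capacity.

Residual along S->O->T: S->O: 1, O->T: 7.
Bottleneck = min = 1.

S->O->T, bottleneck 1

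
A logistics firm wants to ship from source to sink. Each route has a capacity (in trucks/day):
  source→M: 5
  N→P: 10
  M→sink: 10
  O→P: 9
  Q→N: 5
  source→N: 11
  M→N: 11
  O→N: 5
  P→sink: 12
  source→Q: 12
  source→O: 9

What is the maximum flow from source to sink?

17

Augment source→M→sink: bottleneck 5. Total 5.
Augment source→O→P→sink: bottleneck 9. Total 14.
Augment source→N→P→sink: bottleneck 3. Total 17.
No augmenting path remains in the residual graph.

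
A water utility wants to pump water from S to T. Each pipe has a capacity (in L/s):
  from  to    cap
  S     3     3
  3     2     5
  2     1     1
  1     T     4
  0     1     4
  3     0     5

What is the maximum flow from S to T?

Augment S->3->2->1->T: bottleneck 1. Total 1.
Augment S->3->0->1->T: bottleneck 2. Total 3.
No augmenting path remains in the residual graph.

3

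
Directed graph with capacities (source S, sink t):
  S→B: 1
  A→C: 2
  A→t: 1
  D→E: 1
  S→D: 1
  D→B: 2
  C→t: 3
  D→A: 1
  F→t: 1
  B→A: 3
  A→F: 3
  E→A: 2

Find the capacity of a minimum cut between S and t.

2

Max flow = 2 (via 2 augmenting paths).
In the residual at optimum, the set reachable from S is {S}.
Cut edges: S→D (cap 1), S→B (cap 1). Sum = 2.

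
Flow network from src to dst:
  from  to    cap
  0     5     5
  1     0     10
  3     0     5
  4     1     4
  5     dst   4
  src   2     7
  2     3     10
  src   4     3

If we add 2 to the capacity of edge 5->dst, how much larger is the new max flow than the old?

Original max flow = 4.
After raising cap(5->dst), augmenting paths through that edge carry 1 more unit.
New max flow = 5. Increase = 1.

1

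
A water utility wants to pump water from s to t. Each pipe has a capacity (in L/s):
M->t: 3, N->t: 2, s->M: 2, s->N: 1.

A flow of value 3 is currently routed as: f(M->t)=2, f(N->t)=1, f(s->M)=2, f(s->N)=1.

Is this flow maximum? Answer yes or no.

Residual reachable from s: {s}; t is not reachable.
Saturated cut: s->N, s->M with total capacity 3 = current flow value. Flow is maximum.

Yes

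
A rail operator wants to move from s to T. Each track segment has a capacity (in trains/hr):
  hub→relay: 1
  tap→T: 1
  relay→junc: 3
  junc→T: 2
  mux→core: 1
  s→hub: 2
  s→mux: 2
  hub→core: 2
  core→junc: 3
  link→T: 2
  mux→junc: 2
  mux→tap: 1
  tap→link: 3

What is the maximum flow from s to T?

3

Augment s→mux→tap→T: bottleneck 1. Total 1.
Augment s→mux→junc→T: bottleneck 1. Total 2.
Augment s→hub→core→junc→T: bottleneck 1. Total 3.
No augmenting path remains in the residual graph.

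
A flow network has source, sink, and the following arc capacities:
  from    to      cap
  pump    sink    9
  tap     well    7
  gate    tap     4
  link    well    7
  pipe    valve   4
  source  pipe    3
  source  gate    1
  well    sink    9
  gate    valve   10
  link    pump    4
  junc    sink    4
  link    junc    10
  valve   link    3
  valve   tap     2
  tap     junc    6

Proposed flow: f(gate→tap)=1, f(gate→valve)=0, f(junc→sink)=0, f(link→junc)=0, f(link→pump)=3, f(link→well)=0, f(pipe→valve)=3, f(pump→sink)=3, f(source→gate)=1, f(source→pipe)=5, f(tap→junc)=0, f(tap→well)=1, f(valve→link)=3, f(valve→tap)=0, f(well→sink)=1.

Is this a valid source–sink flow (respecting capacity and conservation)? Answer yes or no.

Capacity violated on source→pipe: flow 5 > capacity 3.

No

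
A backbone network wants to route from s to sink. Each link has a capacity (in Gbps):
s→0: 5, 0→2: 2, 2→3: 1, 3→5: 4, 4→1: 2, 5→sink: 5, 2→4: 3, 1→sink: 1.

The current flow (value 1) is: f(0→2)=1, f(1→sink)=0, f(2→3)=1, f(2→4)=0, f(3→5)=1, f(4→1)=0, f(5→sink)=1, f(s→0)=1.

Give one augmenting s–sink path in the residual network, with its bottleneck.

s→0→2→4→1→sink, bottleneck 1

Residual along s→0→2→4→1→sink: s→0: 4, 0→2: 1, 2→4: 3, 4→1: 2, 1→sink: 1.
Bottleneck = min = 1.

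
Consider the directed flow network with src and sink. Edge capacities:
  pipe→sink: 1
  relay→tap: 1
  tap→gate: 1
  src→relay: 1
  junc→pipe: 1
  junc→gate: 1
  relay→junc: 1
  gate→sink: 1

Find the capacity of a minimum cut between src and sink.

Max flow = 1 (via 1 augmenting path).
In the residual at optimum, the set reachable from src is {src}.
Cut edges: src→relay (cap 1). Sum = 1.

1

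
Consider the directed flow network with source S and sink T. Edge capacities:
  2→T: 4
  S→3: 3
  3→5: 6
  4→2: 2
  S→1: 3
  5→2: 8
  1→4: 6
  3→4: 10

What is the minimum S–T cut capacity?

Max flow = 4 (via 2 augmenting paths).
In the residual at optimum, the set reachable from S is {1, 2, 3, 4, 5, S}.
Cut edges: 2→T (cap 4). Sum = 4.

4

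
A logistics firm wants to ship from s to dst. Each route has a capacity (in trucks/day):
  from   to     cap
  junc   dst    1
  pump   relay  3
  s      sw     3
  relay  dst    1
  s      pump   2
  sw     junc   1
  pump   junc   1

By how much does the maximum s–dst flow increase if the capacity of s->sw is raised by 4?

0

Original max flow = 2.
Edge s->sw does not cross the min cut (source side {junc, pump, relay, s, sw}), so extra capacity there cannot help.
New max flow = 2. Increase = 0.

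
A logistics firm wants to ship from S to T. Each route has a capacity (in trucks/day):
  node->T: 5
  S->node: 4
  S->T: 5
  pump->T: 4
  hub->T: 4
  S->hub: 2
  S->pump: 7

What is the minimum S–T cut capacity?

15

Max flow = 15 (via 4 augmenting paths).
In the residual at optimum, the set reachable from S is {S, pump}.
Cut edges: S->hub (cap 2), S->node (cap 4), S->T (cap 5), pump->T (cap 4). Sum = 15.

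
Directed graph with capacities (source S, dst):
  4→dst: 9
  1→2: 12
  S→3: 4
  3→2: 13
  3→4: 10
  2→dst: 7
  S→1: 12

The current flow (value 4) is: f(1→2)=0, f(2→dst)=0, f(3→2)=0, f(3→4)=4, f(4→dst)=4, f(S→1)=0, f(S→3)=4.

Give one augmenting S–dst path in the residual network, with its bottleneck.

Residual along S→1→2→dst: S→1: 12, 1→2: 12, 2→dst: 7.
Bottleneck = min = 7.

S→1→2→dst, bottleneck 7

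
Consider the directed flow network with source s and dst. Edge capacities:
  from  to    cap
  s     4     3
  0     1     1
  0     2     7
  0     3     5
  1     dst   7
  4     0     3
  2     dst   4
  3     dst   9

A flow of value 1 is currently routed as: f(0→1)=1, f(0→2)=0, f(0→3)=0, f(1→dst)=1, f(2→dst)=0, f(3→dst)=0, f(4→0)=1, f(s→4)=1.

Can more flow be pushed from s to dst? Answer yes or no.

Yes

Residual path s→4→0→3→dst has bottleneck 2 > 0.
Pushing 2 along it raises the flow to 3, so the given flow is not maximum.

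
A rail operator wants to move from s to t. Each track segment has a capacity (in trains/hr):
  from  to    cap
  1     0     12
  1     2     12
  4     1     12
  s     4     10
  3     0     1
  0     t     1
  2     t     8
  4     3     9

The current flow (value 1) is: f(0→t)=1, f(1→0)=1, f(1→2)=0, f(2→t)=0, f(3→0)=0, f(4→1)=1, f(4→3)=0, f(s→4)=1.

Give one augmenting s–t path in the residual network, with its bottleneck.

Residual along s→4→1→2→t: s→4: 9, 4→1: 11, 1→2: 12, 2→t: 8.
Bottleneck = min = 8.

s→4→1→2→t, bottleneck 8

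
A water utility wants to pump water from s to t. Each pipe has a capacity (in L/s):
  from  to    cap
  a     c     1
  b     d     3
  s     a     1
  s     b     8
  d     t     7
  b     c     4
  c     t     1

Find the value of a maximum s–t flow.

4

Augment s→a→c→t: bottleneck 1. Total 1.
Augment s→b→d→t: bottleneck 3. Total 4.
No augmenting path remains in the residual graph.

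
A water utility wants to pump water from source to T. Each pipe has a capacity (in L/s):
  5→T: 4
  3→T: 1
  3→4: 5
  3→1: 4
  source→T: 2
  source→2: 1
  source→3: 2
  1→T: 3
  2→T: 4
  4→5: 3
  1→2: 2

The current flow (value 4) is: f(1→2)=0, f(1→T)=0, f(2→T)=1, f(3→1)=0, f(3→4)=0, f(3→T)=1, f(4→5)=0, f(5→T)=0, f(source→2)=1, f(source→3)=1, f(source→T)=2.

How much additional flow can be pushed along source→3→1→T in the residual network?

Residual capacities along the path: source→3: 1, 3→1: 4, 1→T: 3.
Minimum is 1.

1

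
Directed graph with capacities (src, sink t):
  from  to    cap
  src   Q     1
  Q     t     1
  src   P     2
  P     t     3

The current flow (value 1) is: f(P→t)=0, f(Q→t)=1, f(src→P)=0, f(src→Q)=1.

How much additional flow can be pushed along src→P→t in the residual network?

Residual capacities along the path: src→P: 2, P→t: 3.
Minimum is 2.

2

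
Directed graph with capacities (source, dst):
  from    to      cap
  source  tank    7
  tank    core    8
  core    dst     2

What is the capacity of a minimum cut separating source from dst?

Max flow = 2 (via 1 augmenting path).
In the residual at optimum, the set reachable from source is {core, source, tank}.
Cut edges: core→dst (cap 2). Sum = 2.

2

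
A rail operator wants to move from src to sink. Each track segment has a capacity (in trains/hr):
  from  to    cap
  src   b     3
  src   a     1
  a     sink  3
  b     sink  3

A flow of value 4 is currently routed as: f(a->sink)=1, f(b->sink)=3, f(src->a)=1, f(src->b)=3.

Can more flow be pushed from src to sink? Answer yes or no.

No

Residual reachable from src: {src}; sink is not reachable.
Saturated cut: src->b, src->a with total capacity 4 = current flow value. Flow is maximum.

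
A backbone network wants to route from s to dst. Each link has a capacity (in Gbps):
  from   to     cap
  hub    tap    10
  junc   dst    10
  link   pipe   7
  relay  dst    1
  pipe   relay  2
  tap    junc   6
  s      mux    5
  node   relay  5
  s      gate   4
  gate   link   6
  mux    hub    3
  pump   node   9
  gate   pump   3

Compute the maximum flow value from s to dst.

Augment s→gate→pump→node→relay→dst: bottleneck 1. Total 1.
Augment s→mux→hub→tap→junc→dst: bottleneck 3. Total 4.
No augmenting path remains in the residual graph.

4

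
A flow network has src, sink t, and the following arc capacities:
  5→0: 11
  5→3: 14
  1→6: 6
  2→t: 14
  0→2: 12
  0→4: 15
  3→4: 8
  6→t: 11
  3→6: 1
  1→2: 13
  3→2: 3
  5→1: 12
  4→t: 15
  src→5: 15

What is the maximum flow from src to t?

Augment src→5→0→2→t: bottleneck 11. Total 11.
Augment src→5→3→2→t: bottleneck 3. Total 14.
Augment src→5→3→4→t: bottleneck 1. Total 15.
No augmenting path remains in the residual graph.

15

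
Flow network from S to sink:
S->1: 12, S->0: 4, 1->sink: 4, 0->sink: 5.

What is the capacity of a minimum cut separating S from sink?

Max flow = 8 (via 2 augmenting paths).
In the residual at optimum, the set reachable from S is {1, S}.
Cut edges: S->0 (cap 4), 1->sink (cap 4). Sum = 8.

8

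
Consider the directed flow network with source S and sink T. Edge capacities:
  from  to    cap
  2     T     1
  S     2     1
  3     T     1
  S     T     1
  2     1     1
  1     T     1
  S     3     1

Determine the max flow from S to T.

Augment S→T: bottleneck 1. Total 1.
Augment S→2→T: bottleneck 1. Total 2.
Augment S→3→T: bottleneck 1. Total 3.
No augmenting path remains in the residual graph.

3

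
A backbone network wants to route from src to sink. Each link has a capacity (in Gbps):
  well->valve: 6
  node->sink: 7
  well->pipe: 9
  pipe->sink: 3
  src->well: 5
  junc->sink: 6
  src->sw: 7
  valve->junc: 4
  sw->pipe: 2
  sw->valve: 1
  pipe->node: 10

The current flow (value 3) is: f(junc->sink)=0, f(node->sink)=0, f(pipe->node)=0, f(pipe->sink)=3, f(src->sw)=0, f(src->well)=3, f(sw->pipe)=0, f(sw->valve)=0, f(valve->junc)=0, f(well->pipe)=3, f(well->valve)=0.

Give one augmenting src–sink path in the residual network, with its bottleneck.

src->well->pipe->node->sink, bottleneck 2

Residual along src->well->pipe->node->sink: src->well: 2, well->pipe: 6, pipe->node: 10, node->sink: 7.
Bottleneck = min = 2.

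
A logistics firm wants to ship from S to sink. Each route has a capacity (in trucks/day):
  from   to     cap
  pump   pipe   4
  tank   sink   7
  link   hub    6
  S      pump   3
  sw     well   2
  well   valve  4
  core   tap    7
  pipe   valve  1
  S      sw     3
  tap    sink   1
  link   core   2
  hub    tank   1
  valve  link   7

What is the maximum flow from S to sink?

2

Augment S→pump→pipe→valve→link→hub→tank→sink: bottleneck 1. Total 1.
Augment S→sw→well→valve→link→core→tap→sink: bottleneck 1. Total 2.
No augmenting path remains in the residual graph.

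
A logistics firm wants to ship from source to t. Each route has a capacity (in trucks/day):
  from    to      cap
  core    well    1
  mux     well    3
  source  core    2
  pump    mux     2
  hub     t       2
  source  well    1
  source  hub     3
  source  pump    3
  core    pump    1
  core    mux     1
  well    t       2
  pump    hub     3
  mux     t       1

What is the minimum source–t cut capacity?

Max flow = 5 (via 4 augmenting paths).
In the residual at optimum, the set reachable from source is {core, hub, mux, pump, source, well}.
Cut edges: hub->t (cap 2), mux->t (cap 1), well->t (cap 2). Sum = 5.

5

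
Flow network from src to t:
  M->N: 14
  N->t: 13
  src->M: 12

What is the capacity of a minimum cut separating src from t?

Max flow = 12 (via 1 augmenting path).
In the residual at optimum, the set reachable from src is {src}.
Cut edges: src->M (cap 12). Sum = 12.

12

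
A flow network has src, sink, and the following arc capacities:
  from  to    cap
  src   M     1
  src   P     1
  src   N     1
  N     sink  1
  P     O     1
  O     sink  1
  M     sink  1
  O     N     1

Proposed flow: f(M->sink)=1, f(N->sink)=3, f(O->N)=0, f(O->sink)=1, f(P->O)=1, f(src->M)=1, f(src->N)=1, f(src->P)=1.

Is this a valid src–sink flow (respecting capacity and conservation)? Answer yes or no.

Capacity violated on N->sink: flow 3 > capacity 1.

No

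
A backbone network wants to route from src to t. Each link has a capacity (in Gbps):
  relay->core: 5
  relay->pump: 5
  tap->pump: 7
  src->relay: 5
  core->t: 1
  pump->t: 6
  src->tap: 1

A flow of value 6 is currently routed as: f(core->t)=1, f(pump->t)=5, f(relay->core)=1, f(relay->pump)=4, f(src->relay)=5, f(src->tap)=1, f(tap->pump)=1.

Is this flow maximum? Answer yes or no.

Residual reachable from src: {src}; t is not reachable.
Saturated cut: src->relay, src->tap with total capacity 6 = current flow value. Flow is maximum.

Yes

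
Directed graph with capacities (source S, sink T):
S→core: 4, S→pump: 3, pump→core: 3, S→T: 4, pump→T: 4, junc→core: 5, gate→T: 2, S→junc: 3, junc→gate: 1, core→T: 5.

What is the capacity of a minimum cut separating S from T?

13

Max flow = 13 (via 5 augmenting paths).
In the residual at optimum, the set reachable from S is {S, core, junc}.
Cut edges: S→pump (cap 3), S→T (cap 4), junc→gate (cap 1), core→T (cap 5). Sum = 13.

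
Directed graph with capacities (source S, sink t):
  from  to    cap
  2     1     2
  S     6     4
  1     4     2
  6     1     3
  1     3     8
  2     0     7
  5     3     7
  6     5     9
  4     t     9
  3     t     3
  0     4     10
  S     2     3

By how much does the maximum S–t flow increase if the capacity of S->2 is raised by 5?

5

Original max flow = 7.
After raising cap(S->2), augmenting paths through that edge carry 5 more units.
New max flow = 12. Increase = 5.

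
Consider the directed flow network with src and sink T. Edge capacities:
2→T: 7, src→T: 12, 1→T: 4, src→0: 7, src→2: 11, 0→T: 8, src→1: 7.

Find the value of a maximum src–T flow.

Augment src→T: bottleneck 12. Total 12.
Augment src→0→T: bottleneck 7. Total 19.
Augment src→1→T: bottleneck 4. Total 23.
Augment src→2→T: bottleneck 7. Total 30.
No augmenting path remains in the residual graph.

30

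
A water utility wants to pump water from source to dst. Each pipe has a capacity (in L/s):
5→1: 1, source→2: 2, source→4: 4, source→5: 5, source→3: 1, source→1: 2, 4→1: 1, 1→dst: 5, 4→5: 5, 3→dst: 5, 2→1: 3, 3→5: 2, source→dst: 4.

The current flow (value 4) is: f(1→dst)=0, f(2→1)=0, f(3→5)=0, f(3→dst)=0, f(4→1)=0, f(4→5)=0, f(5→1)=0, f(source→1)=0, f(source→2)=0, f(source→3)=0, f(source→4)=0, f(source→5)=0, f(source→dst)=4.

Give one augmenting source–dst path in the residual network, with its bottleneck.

source→3→dst, bottleneck 1

Residual along source→3→dst: source→3: 1, 3→dst: 5.
Bottleneck = min = 1.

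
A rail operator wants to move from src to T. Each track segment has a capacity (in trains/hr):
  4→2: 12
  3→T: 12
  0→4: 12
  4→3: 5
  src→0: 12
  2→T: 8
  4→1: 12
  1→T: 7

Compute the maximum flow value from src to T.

12

Augment src→0→4→1→T: bottleneck 7. Total 7.
Augment src→0→4→3→T: bottleneck 5. Total 12.
No augmenting path remains in the residual graph.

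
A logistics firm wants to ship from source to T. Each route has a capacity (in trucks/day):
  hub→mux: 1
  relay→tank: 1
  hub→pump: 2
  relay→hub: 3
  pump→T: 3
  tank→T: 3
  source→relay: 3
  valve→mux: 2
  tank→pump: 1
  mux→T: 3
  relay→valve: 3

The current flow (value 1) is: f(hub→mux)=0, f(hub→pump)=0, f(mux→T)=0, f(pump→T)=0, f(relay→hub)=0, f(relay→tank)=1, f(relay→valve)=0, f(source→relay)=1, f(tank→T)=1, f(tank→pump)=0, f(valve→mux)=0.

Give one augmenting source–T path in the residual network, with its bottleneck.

Residual along source→relay→hub→mux→T: source→relay: 2, relay→hub: 3, hub→mux: 1, mux→T: 3.
Bottleneck = min = 1.

source→relay→hub→mux→T, bottleneck 1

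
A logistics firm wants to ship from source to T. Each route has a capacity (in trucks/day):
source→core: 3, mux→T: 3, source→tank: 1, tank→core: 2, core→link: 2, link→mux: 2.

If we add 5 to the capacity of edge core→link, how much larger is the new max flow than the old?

Original max flow = 2.
Even with extra capacity on core→link, another cut of capacity 2 remains binding.
New max flow = 2. Increase = 0.

0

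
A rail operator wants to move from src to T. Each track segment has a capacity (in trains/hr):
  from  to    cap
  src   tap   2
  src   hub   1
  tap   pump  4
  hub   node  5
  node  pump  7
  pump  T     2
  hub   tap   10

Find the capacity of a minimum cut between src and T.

2

Max flow = 2 (via 1 augmenting path).
In the residual at optimum, the set reachable from src is {hub, node, pump, src, tap}.
Cut edges: pump→T (cap 2). Sum = 2.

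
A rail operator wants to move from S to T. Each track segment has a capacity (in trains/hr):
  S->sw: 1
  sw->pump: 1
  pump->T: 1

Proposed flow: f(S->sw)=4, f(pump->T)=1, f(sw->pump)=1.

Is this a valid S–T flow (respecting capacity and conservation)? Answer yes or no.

No

Capacity violated on S->sw: flow 4 > capacity 1.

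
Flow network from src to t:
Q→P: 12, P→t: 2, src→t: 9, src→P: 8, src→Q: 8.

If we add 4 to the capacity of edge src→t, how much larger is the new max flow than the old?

Original max flow = 11.
After raising cap(src→t), augmenting paths through that edge carry 4 more units.
New max flow = 15. Increase = 4.

4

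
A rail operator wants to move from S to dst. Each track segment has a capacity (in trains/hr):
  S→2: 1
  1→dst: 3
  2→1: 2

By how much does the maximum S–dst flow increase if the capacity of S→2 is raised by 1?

Original max flow = 1.
After raising cap(S→2), augmenting paths through that edge carry 1 more unit.
New max flow = 2. Increase = 1.

1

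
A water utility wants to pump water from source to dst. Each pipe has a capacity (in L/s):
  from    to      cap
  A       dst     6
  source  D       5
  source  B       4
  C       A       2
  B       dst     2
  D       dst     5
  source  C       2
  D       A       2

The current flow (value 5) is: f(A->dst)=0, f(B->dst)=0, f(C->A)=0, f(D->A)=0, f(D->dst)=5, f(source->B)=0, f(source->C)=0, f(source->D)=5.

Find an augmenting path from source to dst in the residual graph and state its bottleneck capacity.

source->B->dst, bottleneck 2

Residual along source->B->dst: source->B: 4, B->dst: 2.
Bottleneck = min = 2.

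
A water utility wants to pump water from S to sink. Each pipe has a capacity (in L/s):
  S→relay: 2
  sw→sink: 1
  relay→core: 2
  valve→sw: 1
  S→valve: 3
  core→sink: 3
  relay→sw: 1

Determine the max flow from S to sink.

Augment S→valve→sw→sink: bottleneck 1. Total 1.
Augment S→relay→core→sink: bottleneck 2. Total 3.
No augmenting path remains in the residual graph.

3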